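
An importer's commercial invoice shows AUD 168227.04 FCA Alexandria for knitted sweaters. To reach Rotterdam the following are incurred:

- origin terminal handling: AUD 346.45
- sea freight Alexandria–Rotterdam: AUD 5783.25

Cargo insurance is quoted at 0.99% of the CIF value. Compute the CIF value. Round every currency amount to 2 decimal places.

Let C be the CIF value. C = FCA price + pre-shipment costs + freight + 0.99% × C
C − 0.99% × C = 168227.04 + 346.45 + 5783.25
0.9901 × C = 174356.74
C = 174356.74 / 0.9901 = 176100.13
Insurance premium = 0.99% × 176100.13 = 1743.39

CIF value: AUD 176100.13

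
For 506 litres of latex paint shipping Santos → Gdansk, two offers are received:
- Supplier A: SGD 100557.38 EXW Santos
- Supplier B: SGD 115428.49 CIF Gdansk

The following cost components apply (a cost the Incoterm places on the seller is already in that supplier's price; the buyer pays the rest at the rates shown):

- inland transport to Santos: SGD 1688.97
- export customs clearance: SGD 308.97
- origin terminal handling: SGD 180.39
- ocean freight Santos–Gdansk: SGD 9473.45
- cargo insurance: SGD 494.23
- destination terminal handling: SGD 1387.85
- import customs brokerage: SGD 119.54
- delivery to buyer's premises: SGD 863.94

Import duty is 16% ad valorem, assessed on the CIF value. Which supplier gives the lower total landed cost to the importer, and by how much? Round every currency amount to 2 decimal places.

Supplier A is cheaper by SGD 3161.12

Supplier A (EXW):
CIF value = EXW price + inland to port + export clearance + origin terminal + freight + insurance = 100557.38 + 1688.97 + 308.97 + 180.39 + 9473.45 + 494.23 = 112703.39
Import duty = 112703.39 × 16% = 18032.54
Buyer bears (A): 1688.97 + 308.97 + 180.39 + 9473.45 + 494.23 + 1387.85 + 119.54 + 863.94 = 14517.34
Landed cost (A) = invoice 100557.38 + 14517.34 + duty 18032.54 = 133107.26
Supplier B (CIF):
The CIF price already equals the CIF value: 115428.49
Import duty = 115428.49 × 16% = 18468.56
Buyer bears (B): 1387.85 + 119.54 + 863.94 = 2371.33
Landed cost (B) = invoice 115428.49 + 2371.33 + duty 18468.56 = 136268.38
Difference = |133107.26 − 136268.38| = 3161.12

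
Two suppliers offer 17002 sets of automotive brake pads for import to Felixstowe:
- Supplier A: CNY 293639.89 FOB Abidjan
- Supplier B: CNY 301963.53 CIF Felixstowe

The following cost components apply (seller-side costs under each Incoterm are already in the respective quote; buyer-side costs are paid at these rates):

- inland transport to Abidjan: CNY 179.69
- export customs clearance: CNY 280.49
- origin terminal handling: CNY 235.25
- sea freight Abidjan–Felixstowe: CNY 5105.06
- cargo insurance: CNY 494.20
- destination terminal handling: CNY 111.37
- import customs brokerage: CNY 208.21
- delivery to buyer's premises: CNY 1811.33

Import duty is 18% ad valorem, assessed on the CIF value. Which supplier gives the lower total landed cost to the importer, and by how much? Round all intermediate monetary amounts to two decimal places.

Supplier A (FOB):
CIF value = FOB price + freight + insurance = 293639.89 + 5105.06 + 494.20 = 299239.15
Import duty = 299239.15 × 18% = 53863.05
Buyer bears (A): 5105.06 + 494.20 + 111.37 + 208.21 + 1811.33 = 7730.17
Landed cost (A) = invoice 293639.89 + 7730.17 + duty 53863.05 = 355233.11
Supplier B (CIF):
The CIF price already equals the CIF value: 301963.53
Import duty = 301963.53 × 18% = 54353.44
Buyer bears (B): 111.37 + 208.21 + 1811.33 = 2130.91
Landed cost (B) = invoice 301963.53 + 2130.91 + duty 54353.44 = 358447.88
Difference = |355233.11 − 358447.88| = 3214.77

Supplier A is cheaper by CNY 3214.77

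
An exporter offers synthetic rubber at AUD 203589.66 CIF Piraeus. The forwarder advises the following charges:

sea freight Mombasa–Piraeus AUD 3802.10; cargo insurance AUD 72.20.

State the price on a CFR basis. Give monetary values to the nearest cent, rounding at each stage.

CFR price: AUD 203517.46

Not relevant to the conversion: freight — on the seller under both CIF and CFR; already in the CIF price and stays in the CFR price.
From CIF to CFR, the seller no longer bears: insurance.
CFR price = 203589.66 − 72.20 = 203517.46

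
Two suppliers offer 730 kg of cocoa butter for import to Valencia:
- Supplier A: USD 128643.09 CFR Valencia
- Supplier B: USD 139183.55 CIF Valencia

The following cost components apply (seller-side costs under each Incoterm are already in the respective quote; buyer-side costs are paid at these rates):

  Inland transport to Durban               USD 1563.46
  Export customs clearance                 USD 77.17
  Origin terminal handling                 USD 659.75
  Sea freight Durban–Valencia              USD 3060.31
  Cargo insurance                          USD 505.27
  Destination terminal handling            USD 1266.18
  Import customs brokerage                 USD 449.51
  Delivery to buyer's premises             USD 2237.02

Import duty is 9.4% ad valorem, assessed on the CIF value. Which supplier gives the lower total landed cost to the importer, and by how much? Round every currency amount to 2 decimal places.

Supplier A (CFR):
CIF value = CFR price + insurance = 128643.09 + 505.27 = 129148.36
Import duty = 129148.36 × 9.4% = 12139.95
Buyer bears (A): 505.27 + 1266.18 + 449.51 + 2237.02 = 4457.98
Landed cost (A) = invoice 128643.09 + 4457.98 + duty 12139.95 = 145241.02
Supplier B (CIF):
The CIF price already equals the CIF value: 139183.55
Import duty = 139183.55 × 9.4% = 13083.25
Buyer bears (B): 1266.18 + 449.51 + 2237.02 = 3952.71
Landed cost (B) = invoice 139183.55 + 3952.71 + duty 13083.25 = 156219.51
Difference = |145241.02 − 156219.51| = 10978.49

Supplier A is cheaper by USD 10978.49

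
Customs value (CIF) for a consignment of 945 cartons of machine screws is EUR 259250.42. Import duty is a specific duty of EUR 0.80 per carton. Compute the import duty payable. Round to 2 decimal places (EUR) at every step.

Import duty: EUR 756.00

Import duty = 945 × 0.80 = 756.00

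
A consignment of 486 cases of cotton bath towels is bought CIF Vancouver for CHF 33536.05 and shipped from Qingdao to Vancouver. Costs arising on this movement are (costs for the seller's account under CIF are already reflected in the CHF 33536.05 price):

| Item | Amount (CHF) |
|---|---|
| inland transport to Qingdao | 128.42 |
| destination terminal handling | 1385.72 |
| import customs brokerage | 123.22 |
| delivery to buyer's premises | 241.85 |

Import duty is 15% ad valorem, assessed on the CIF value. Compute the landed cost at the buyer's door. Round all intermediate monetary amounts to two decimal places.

Total landed cost: CHF 40317.25

CIF: the seller pays costs through ocean freight and marine insurance to the destination port.
Already in the invoice (seller's account under CIF): inland to port — exclude.
The CIF price already equals the CIF value: 33536.05
Import duty = 33536.05 × 15% = 5030.41
Buyer bears: destination terminal 1385.72 + brokerage 123.22 + delivery 241.85 + duty 5030.41 = 6781.20
Landed cost = invoice 33536.05 + 6781.20 = 40317.25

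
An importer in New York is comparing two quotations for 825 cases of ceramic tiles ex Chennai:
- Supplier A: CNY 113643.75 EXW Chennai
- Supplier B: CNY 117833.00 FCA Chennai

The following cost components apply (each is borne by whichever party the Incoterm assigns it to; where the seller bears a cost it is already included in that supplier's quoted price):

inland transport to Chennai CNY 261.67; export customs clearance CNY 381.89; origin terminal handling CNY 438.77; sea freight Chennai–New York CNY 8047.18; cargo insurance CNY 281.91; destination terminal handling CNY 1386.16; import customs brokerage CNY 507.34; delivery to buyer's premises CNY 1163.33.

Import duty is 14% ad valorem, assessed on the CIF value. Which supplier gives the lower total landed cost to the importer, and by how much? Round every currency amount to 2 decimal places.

Supplier A (EXW):
CIF value = EXW price + inland to port + export clearance + origin terminal + freight + insurance = 113643.75 + 261.67 + 381.89 + 438.77 + 8047.18 + 281.91 = 123055.17
Import duty = 123055.17 × 14% = 17227.72
Buyer bears (A): 261.67 + 381.89 + 438.77 + 8047.18 + 281.91 + 1386.16 + 507.34 + 1163.33 = 12468.25
Landed cost (A) = invoice 113643.75 + 12468.25 + duty 17227.72 = 143339.72
Supplier B (FCA):
CIF value = FCA price + origin terminal + freight + insurance = 117833.00 + 438.77 + 8047.18 + 281.91 = 126600.86
Import duty = 126600.86 × 14% = 17724.12
Buyer bears (B): 438.77 + 8047.18 + 281.91 + 1386.16 + 507.34 + 1163.33 = 11824.69
Landed cost (B) = invoice 117833.00 + 11824.69 + duty 17724.12 = 147381.81
Difference = |143339.72 − 147381.81| = 4042.09

Supplier A is cheaper by CNY 4042.09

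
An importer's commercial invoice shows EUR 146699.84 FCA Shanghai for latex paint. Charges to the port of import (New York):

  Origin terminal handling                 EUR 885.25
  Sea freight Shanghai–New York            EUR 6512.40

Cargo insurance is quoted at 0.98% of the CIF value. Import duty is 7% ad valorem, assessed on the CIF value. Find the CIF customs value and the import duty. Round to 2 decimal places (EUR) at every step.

CIF value: EUR 155622.59; import duty: EUR 10893.58

Let C be the CIF value. C = FCA price + pre-shipment costs + freight + 0.98% × C
C − 0.98% × C = 146699.84 + 885.25 + 6512.40
0.9902 × C = 154097.49
C = 154097.49 / 0.9902 = 155622.59
Insurance premium = 0.98% × 155622.59 = 1525.10
Import duty = 155622.59 × 7% = 10893.58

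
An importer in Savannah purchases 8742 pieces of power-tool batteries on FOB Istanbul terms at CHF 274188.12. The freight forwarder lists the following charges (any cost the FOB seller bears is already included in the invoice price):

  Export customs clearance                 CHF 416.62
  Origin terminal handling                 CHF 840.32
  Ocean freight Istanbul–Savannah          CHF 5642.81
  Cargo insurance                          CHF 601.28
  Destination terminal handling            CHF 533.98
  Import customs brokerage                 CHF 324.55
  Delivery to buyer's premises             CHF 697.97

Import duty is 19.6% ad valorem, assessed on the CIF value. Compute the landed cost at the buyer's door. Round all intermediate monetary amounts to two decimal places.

Total landed cost: CHF 336953.42

FOB: the seller bears costs until goods are on board at the origin port; the buyer bears freight, insurance and all costs thereafter.
Already in the invoice (seller's account under FOB): export clearance, origin terminal — exclude.
CIF value = FOB price + freight + insurance = 274188.12 + 5642.81 + 601.28 = 280432.21
Import duty = 280432.21 × 19.6% = 54964.71
Buyer bears: freight 5642.81 + insurance 601.28 + destination terminal 533.98 + brokerage 324.55 + delivery 697.97 + duty 54964.71 = 62765.30
Landed cost = invoice 274188.12 + 62765.30 = 336953.42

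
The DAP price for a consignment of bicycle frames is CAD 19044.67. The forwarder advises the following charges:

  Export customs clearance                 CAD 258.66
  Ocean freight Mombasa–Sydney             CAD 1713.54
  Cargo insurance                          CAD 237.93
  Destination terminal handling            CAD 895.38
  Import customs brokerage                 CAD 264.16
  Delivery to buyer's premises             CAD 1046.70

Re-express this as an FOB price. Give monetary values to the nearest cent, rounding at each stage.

FOB price: CAD 15151.12

Not relevant to the conversion: export clearance — on the seller under both DAP and FOB; already in the DAP price and stays in the FOB price. brokerage — on the buyer under both terms; not part of either seller's price.
From DAP to FOB, the seller no longer bears: freight, insurance, destination terminal, delivery.
FOB price = 19044.67 − 1713.54 − 237.93 − 895.38 − 1046.70 = 15151.12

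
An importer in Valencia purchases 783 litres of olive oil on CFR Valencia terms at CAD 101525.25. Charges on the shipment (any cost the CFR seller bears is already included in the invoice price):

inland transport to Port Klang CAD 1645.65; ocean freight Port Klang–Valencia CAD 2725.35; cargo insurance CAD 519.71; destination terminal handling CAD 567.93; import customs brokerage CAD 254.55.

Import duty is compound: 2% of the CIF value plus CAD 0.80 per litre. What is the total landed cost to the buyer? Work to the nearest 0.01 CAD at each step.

Total landed cost: CAD 105534.74

CFR: the seller pays costs through ocean freight to the destination port, but not insurance.
Already in the invoice (seller's account under CFR): inland to port, freight — exclude.
CIF value = CFR price + insurance = 101525.25 + 519.71 = 102044.96
Ad valorem component: 102044.96 × 2% = 2040.90
Specific component: 783 × 0.80 = 626.40
Import duty = 2040.90 + 626.40 = 2667.30
Buyer bears: insurance 519.71 + destination terminal 567.93 + brokerage 254.55 + duty 2667.30 = 4009.49
Landed cost = invoice 101525.25 + 4009.49 = 105534.74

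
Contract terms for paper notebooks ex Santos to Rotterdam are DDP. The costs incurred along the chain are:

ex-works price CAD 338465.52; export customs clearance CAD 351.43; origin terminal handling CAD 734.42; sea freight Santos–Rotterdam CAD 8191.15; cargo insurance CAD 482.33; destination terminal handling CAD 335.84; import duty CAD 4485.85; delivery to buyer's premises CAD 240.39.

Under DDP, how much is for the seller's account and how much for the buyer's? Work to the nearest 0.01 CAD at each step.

Seller: CAD 353286.93; buyer: CAD 0.00

DDP: the seller bears all costs including import duty.
Seller's account: goods 338465.52 + export clearance 351.43 + origin terminal 734.42 + freight 8191.15 + insurance 482.33 + destination terminal 335.84 + duty 4485.85 + delivery 240.39 = 353286.93
Buyer's account: 0.00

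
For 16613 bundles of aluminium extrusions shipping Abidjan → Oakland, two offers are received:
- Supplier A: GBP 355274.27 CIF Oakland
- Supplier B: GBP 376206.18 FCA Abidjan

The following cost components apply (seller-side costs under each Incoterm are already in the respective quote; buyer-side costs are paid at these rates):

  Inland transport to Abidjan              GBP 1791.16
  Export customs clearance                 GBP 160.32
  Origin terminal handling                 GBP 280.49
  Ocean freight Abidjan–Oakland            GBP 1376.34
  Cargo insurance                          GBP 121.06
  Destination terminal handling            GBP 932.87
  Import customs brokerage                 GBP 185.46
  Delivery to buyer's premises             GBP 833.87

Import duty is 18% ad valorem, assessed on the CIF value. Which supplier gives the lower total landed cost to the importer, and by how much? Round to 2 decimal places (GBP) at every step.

Supplier A (CIF):
The CIF price already equals the CIF value: 355274.27
Import duty = 355274.27 × 18% = 63949.37
Buyer bears (A): 932.87 + 185.46 + 833.87 = 1952.20
Landed cost (A) = invoice 355274.27 + 1952.20 + duty 63949.37 = 421175.84
Supplier B (FCA):
CIF value = FCA price + origin terminal + freight + insurance = 376206.18 + 280.49 + 1376.34 + 121.06 = 377984.07
Import duty = 377984.07 × 18% = 68037.13
Buyer bears (B): 280.49 + 1376.34 + 121.06 + 932.87 + 185.46 + 833.87 = 3730.09
Landed cost (B) = invoice 376206.18 + 3730.09 + duty 68037.13 = 447973.40
Difference = |421175.84 − 447973.40| = 26797.56

Supplier A is cheaper by GBP 26797.56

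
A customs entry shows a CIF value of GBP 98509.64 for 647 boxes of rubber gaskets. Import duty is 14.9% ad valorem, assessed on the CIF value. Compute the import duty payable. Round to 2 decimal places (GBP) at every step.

Import duty = 98509.64 × 14.9% = 14677.94

Import duty: GBP 14677.94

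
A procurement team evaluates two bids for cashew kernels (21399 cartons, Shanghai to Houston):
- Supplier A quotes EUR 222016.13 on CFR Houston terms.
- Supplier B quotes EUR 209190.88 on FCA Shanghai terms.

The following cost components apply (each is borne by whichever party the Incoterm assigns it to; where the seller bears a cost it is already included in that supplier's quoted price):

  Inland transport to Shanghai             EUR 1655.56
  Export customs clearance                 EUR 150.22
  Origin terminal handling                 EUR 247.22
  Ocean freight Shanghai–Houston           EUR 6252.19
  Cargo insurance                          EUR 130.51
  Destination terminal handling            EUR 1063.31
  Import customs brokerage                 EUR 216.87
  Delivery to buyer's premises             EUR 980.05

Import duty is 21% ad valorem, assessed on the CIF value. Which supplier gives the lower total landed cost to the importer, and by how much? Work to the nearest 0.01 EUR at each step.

Supplier A (CFR):
CIF value = CFR price + insurance = 222016.13 + 130.51 = 222146.64
Import duty = 222146.64 × 21% = 46650.79
Buyer bears (A): 130.51 + 1063.31 + 216.87 + 980.05 = 2390.74
Landed cost (A) = invoice 222016.13 + 2390.74 + duty 46650.79 = 271057.66
Supplier B (FCA):
CIF value = FCA price + origin terminal + freight + insurance = 209190.88 + 247.22 + 6252.19 + 130.51 = 215820.80
Import duty = 215820.80 × 21% = 45322.37
Buyer bears (B): 247.22 + 6252.19 + 130.51 + 1063.31 + 216.87 + 980.05 = 8890.15
Landed cost (B) = invoice 209190.88 + 8890.15 + duty 45322.37 = 263403.40
Difference = |271057.66 − 263403.40| = 7654.26

Supplier B is cheaper by EUR 7654.26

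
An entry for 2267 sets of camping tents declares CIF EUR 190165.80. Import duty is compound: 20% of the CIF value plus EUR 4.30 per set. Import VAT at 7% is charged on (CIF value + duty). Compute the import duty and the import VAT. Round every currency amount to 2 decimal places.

Import duty: EUR 47781.26; import VAT: EUR 16656.29

Ad valorem component: 190165.80 × 20% = 38033.16
Specific component: 2267 × 4.30 = 9748.10
Import duty = 38033.16 + 9748.10 = 47781.26
VAT base = CIF + duty = 190165.80 + 47781.26 = 237947.06
Import VAT = 237947.06 × 7% = 16656.29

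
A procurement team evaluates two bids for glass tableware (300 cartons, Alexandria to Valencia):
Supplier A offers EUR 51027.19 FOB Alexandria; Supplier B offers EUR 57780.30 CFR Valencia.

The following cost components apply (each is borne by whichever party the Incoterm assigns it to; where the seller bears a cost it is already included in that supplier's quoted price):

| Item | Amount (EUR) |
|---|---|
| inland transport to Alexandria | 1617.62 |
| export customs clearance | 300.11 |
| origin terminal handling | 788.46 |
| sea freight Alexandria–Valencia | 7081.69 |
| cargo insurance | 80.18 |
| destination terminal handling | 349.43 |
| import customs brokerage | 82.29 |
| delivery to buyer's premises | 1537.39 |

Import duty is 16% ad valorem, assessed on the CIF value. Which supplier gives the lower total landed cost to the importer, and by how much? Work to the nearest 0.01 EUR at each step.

Supplier B is cheaper by EUR 381.15

Supplier A (FOB):
CIF value = FOB price + freight + insurance = 51027.19 + 7081.69 + 80.18 = 58189.06
Import duty = 58189.06 × 16% = 9310.25
Buyer bears (A): 7081.69 + 80.18 + 349.43 + 82.29 + 1537.39 = 9130.98
Landed cost (A) = invoice 51027.19 + 9130.98 + duty 9310.25 = 69468.42
Supplier B (CFR):
CIF value = CFR price + insurance = 57780.30 + 80.18 = 57860.48
Import duty = 57860.48 × 16% = 9257.68
Buyer bears (B): 80.18 + 349.43 + 82.29 + 1537.39 = 2049.29
Landed cost (B) = invoice 57780.30 + 2049.29 + duty 9257.68 = 69087.27
Difference = |69468.42 − 69087.27| = 381.15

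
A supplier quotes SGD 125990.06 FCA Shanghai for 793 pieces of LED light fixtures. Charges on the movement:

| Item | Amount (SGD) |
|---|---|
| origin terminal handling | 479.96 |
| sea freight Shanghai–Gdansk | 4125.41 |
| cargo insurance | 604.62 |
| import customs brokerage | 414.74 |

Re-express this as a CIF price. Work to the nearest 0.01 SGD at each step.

Not relevant to the conversion: brokerage — on the buyer under both terms; not part of either seller's price.
From FCA to CIF, the seller additionally bears: origin terminal, freight, insurance.
CIF price = 125990.06 + 479.96 + 4125.41 + 604.62 = 131200.05

CIF price: SGD 131200.05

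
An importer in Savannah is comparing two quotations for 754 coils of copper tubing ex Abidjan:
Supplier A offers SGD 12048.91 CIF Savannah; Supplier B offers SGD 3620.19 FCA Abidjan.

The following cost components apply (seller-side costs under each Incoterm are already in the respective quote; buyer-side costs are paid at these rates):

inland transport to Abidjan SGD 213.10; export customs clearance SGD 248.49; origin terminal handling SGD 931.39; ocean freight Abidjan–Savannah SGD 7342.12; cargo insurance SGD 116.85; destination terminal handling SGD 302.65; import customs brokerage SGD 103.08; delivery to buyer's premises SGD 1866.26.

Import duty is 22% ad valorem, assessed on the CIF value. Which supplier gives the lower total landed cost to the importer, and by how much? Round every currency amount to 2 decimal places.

Supplier B is cheaper by SGD 46.80

Supplier A (CIF):
The CIF price already equals the CIF value: 12048.91
Import duty = 12048.91 × 22% = 2650.76
Buyer bears (A): 302.65 + 103.08 + 1866.26 = 2271.99
Landed cost (A) = invoice 12048.91 + 2271.99 + duty 2650.76 = 16971.66
Supplier B (FCA):
CIF value = FCA price + origin terminal + freight + insurance = 3620.19 + 931.39 + 7342.12 + 116.85 = 12010.55
Import duty = 12010.55 × 22% = 2642.32
Buyer bears (B): 931.39 + 7342.12 + 116.85 + 302.65 + 103.08 + 1866.26 = 10662.35
Landed cost (B) = invoice 3620.19 + 10662.35 + duty 2642.32 = 16924.86
Difference = |16971.66 − 16924.86| = 46.80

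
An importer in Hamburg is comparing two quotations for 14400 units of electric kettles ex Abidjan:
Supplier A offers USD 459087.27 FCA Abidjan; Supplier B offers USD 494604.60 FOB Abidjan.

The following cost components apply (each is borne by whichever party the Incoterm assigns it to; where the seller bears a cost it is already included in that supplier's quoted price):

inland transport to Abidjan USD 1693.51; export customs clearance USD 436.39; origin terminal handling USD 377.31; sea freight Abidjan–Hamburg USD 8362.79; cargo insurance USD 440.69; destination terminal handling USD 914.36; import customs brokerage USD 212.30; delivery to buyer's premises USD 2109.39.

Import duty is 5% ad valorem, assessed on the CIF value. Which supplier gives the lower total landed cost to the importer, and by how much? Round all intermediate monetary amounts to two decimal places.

Supplier A is cheaper by USD 36897.02

Supplier A (FCA):
CIF value = FCA price + origin terminal + freight + insurance = 459087.27 + 377.31 + 8362.79 + 440.69 = 468268.06
Import duty = 468268.06 × 5% = 23413.40
Buyer bears (A): 377.31 + 8362.79 + 440.69 + 914.36 + 212.30 + 2109.39 = 12416.84
Landed cost (A) = invoice 459087.27 + 12416.84 + duty 23413.40 = 494917.51
Supplier B (FOB):
CIF value = FOB price + freight + insurance = 494604.60 + 8362.79 + 440.69 = 503408.08
Import duty = 503408.08 × 5% = 25170.40
Buyer bears (B): 8362.79 + 440.69 + 914.36 + 212.30 + 2109.39 = 12039.53
Landed cost (B) = invoice 494604.60 + 12039.53 + duty 25170.40 = 531814.53
Difference = |494917.51 − 531814.53| = 36897.02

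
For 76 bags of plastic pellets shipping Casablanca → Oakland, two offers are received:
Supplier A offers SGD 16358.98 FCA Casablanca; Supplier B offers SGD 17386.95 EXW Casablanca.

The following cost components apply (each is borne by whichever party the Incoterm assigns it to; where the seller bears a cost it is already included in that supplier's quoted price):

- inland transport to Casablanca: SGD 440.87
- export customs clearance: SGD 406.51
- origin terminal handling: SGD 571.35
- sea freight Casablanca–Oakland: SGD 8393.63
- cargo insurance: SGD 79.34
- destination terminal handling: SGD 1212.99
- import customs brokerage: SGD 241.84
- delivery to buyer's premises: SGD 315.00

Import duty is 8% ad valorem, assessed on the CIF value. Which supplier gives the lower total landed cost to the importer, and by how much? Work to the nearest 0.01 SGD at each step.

Supplier A (FCA):
CIF value = FCA price + origin terminal + freight + insurance = 16358.98 + 571.35 + 8393.63 + 79.34 = 25403.30
Import duty = 25403.30 × 8% = 2032.26
Buyer bears (A): 571.35 + 8393.63 + 79.34 + 1212.99 + 241.84 + 315.00 = 10814.15
Landed cost (A) = invoice 16358.98 + 10814.15 + duty 2032.26 = 29205.39
Supplier B (EXW):
CIF value = EXW price + inland to port + export clearance + origin terminal + freight + insurance = 17386.95 + 440.87 + 406.51 + 571.35 + 8393.63 + 79.34 = 27278.65
Import duty = 27278.65 × 8% = 2182.29
Buyer bears (B): 440.87 + 406.51 + 571.35 + 8393.63 + 79.34 + 1212.99 + 241.84 + 315.00 = 11661.53
Landed cost (B) = invoice 17386.95 + 11661.53 + duty 2182.29 = 31230.77
Difference = |29205.39 − 31230.77| = 2025.38

Supplier A is cheaper by SGD 2025.38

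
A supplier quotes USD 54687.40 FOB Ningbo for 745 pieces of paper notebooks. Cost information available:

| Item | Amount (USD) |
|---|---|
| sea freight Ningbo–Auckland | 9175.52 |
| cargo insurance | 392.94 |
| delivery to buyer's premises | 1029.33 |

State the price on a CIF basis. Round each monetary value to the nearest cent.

Not relevant to the conversion: delivery — on the buyer under both terms; not part of either seller's price.
From FOB to CIF, the seller additionally bears: freight, insurance.
CIF price = 54687.40 + 9175.52 + 392.94 = 64255.86

CIF price: USD 64255.86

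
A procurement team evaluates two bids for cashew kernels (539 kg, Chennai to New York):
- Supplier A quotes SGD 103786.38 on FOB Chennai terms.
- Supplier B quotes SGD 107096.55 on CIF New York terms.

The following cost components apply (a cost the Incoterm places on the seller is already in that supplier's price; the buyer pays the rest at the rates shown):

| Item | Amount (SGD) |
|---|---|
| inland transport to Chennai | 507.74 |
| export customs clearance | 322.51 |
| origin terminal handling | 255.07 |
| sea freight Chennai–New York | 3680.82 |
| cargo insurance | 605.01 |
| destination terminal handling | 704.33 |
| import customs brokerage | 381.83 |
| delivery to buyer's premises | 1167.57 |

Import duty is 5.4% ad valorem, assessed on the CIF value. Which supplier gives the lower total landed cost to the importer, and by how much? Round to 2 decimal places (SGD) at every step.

Supplier B is cheaper by SGD 1028.35

Supplier A (FOB):
CIF value = FOB price + freight + insurance = 103786.38 + 3680.82 + 605.01 = 108072.21
Import duty = 108072.21 × 5.4% = 5835.90
Buyer bears (A): 3680.82 + 605.01 + 704.33 + 381.83 + 1167.57 = 6539.56
Landed cost (A) = invoice 103786.38 + 6539.56 + duty 5835.90 = 116161.84
Supplier B (CIF):
The CIF price already equals the CIF value: 107096.55
Import duty = 107096.55 × 5.4% = 5783.21
Buyer bears (B): 704.33 + 381.83 + 1167.57 = 2253.73
Landed cost (B) = invoice 107096.55 + 2253.73 + duty 5783.21 = 115133.49
Difference = |116161.84 − 115133.49| = 1028.35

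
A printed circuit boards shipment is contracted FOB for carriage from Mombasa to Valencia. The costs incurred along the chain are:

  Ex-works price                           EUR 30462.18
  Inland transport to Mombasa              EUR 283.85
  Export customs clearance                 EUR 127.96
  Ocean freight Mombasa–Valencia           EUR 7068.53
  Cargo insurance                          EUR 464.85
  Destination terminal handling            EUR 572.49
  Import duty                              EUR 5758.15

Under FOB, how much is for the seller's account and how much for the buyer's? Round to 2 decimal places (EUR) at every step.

Seller: EUR 30873.99; buyer: EUR 13864.02

FOB: the seller bears costs until goods are on board at the origin port; the buyer bears freight, insurance and all costs thereafter.
Seller's account: goods 30462.18 + inland to port 283.85 + export clearance 127.96 = 30873.99
Buyer's account: freight 7068.53 + insurance 464.85 + destination terminal 572.49 + duty 5758.15 = 13864.02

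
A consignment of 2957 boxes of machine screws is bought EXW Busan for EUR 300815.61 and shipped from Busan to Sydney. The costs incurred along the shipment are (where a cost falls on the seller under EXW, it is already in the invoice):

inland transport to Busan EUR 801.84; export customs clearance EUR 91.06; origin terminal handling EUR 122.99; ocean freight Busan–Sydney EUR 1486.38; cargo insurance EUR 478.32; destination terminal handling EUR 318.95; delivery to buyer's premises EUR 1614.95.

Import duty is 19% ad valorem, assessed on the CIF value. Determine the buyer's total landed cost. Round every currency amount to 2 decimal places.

EXW: the seller makes goods available at their premises; the buyer bears all onward costs.
CIF value = EXW price + inland to port + export clearance + origin terminal + freight + insurance = 300815.61 + 801.84 + 91.06 + 122.99 + 1486.38 + 478.32 = 303796.20
Import duty = 303796.20 × 19% = 57721.28
Buyer bears: inland to port 801.84 + export clearance 91.06 + origin terminal 122.99 + freight 1486.38 + insurance 478.32 + destination terminal 318.95 + delivery 1614.95 + duty 57721.28 = 62635.77
Landed cost = invoice 300815.61 + 62635.77 = 363451.38

Total landed cost: EUR 363451.38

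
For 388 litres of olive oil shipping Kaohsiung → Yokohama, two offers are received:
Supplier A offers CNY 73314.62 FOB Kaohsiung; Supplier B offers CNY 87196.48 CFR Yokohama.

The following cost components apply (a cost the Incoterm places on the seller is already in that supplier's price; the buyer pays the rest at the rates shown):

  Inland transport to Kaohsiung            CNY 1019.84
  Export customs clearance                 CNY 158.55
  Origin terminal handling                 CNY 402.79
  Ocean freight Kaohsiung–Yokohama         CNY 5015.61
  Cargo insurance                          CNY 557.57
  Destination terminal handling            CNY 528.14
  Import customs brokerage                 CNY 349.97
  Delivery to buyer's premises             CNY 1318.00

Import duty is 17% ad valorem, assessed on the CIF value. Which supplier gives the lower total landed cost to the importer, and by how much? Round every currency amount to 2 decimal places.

Supplier A is cheaper by CNY 10373.51

Supplier A (FOB):
CIF value = FOB price + freight + insurance = 73314.62 + 5015.61 + 557.57 = 78887.80
Import duty = 78887.80 × 17% = 13410.93
Buyer bears (A): 5015.61 + 557.57 + 528.14 + 349.97 + 1318.00 = 7769.29
Landed cost (A) = invoice 73314.62 + 7769.29 + duty 13410.93 = 94494.84
Supplier B (CFR):
CIF value = CFR price + insurance = 87196.48 + 557.57 = 87754.05
Import duty = 87754.05 × 17% = 14918.19
Buyer bears (B): 557.57 + 528.14 + 349.97 + 1318.00 = 2753.68
Landed cost (B) = invoice 87196.48 + 2753.68 + duty 14918.19 = 104868.35
Difference = |94494.84 − 104868.35| = 10373.51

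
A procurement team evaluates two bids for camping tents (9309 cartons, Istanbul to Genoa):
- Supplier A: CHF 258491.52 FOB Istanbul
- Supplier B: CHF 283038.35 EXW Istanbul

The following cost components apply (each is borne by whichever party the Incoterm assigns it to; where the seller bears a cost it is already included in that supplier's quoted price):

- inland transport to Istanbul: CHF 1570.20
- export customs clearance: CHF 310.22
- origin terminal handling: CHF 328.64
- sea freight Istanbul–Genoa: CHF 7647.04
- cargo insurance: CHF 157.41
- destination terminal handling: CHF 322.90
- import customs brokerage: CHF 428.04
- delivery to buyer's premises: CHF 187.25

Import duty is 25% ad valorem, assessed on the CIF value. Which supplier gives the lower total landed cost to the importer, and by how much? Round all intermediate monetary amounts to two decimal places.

Supplier A is cheaper by CHF 33444.87

Supplier A (FOB):
CIF value = FOB price + freight + insurance = 258491.52 + 7647.04 + 157.41 = 266295.97
Import duty = 266295.97 × 25% = 66573.99
Buyer bears (A): 7647.04 + 157.41 + 322.90 + 428.04 + 187.25 = 8742.64
Landed cost (A) = invoice 258491.52 + 8742.64 + duty 66573.99 = 333808.15
Supplier B (EXW):
CIF value = EXW price + inland to port + export clearance + origin terminal + freight + insurance = 283038.35 + 1570.20 + 310.22 + 328.64 + 7647.04 + 157.41 = 293051.86
Import duty = 293051.86 × 25% = 73262.97
Buyer bears (B): 1570.20 + 310.22 + 328.64 + 7647.04 + 157.41 + 322.90 + 428.04 + 187.25 = 10951.70
Landed cost (B) = invoice 283038.35 + 10951.70 + duty 73262.97 = 367253.02
Difference = |333808.15 − 367253.02| = 33444.87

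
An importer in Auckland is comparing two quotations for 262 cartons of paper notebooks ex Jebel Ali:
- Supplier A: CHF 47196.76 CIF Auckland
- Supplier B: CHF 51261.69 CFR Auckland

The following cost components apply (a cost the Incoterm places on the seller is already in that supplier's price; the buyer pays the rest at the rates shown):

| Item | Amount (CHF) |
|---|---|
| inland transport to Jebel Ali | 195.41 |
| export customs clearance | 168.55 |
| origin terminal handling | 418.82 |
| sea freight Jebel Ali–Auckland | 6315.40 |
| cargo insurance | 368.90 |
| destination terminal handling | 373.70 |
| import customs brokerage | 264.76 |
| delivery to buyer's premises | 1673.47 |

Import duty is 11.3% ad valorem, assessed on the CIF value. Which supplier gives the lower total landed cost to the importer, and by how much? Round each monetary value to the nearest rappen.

Supplier A is cheaper by CHF 4934.86

Supplier A (CIF):
The CIF price already equals the CIF value: 47196.76
Import duty = 47196.76 × 11.3% = 5333.23
Buyer bears (A): 373.70 + 264.76 + 1673.47 = 2311.93
Landed cost (A) = invoice 47196.76 + 2311.93 + duty 5333.23 = 54841.92
Supplier B (CFR):
CIF value = CFR price + insurance = 51261.69 + 368.90 = 51630.59
Import duty = 51630.59 × 11.3% = 5834.26
Buyer bears (B): 368.90 + 373.70 + 264.76 + 1673.47 = 2680.83
Landed cost (B) = invoice 51261.69 + 2680.83 + duty 5834.26 = 59776.78
Difference = |54841.92 − 59776.78| = 4934.86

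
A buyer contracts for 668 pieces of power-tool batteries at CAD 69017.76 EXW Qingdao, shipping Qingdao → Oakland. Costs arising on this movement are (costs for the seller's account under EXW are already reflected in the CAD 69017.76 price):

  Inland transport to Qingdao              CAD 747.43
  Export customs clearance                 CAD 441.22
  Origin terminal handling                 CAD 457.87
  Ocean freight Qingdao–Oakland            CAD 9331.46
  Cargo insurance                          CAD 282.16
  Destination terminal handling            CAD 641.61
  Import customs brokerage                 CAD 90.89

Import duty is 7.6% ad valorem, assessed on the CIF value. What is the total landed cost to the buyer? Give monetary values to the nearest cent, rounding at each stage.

EXW: the seller makes goods available at their premises; the buyer bears all onward costs.
CIF value = EXW price + inland to port + export clearance + origin terminal + freight + insurance = 69017.76 + 747.43 + 441.22 + 457.87 + 9331.46 + 282.16 = 80277.90
Import duty = 80277.90 × 7.6% = 6101.12
Buyer bears: inland to port 747.43 + export clearance 441.22 + origin terminal 457.87 + freight 9331.46 + insurance 282.16 + destination terminal 641.61 + brokerage 90.89 + duty 6101.12 = 18093.76
Landed cost = invoice 69017.76 + 18093.76 = 87111.52

Total landed cost: CAD 87111.52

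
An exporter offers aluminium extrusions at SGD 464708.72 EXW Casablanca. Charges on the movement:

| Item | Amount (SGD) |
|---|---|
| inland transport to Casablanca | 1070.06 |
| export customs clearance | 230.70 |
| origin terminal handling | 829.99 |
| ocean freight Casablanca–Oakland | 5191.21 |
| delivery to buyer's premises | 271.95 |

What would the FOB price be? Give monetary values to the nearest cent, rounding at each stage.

FOB price: SGD 466839.47

Not relevant to the conversion: freight, delivery — on the buyer under both terms; not part of either seller's price.
From EXW to FOB, the seller additionally bears: inland to port, export clearance, origin terminal.
FOB price = 464708.72 + 1070.06 + 230.70 + 829.99 = 466839.47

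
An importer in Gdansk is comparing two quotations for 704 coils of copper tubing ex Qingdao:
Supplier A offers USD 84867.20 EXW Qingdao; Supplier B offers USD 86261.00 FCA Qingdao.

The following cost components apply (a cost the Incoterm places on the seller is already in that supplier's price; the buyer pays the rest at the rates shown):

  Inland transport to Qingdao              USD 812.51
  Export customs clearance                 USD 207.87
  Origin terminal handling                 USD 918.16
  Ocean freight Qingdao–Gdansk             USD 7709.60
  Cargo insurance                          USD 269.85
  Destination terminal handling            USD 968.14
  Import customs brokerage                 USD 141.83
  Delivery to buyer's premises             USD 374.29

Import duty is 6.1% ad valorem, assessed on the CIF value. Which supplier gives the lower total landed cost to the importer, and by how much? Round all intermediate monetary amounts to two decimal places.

Supplier A (EXW):
CIF value = EXW price + inland to port + export clearance + origin terminal + freight + insurance = 84867.20 + 812.51 + 207.87 + 918.16 + 7709.60 + 269.85 = 94785.19
Import duty = 94785.19 × 6.1% = 5781.90
Buyer bears (A): 812.51 + 207.87 + 918.16 + 7709.60 + 269.85 + 968.14 + 141.83 + 374.29 = 11402.25
Landed cost (A) = invoice 84867.20 + 11402.25 + duty 5781.90 = 102051.35
Supplier B (FCA):
CIF value = FCA price + origin terminal + freight + insurance = 86261.00 + 918.16 + 7709.60 + 269.85 = 95158.61
Import duty = 95158.61 × 6.1% = 5804.68
Buyer bears (B): 918.16 + 7709.60 + 269.85 + 968.14 + 141.83 + 374.29 = 10381.87
Landed cost (B) = invoice 86261.00 + 10381.87 + duty 5804.68 = 102447.55
Difference = |102051.35 − 102447.55| = 396.20

Supplier A is cheaper by USD 396.20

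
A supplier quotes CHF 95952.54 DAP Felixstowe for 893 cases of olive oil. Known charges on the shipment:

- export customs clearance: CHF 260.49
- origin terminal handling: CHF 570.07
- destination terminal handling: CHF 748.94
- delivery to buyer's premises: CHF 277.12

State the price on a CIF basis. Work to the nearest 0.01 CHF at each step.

Not relevant to the conversion: export clearance, origin terminal — on the seller under both DAP and CIF; already in the DAP price and stays in the CIF price.
From DAP to CIF, the seller no longer bears: destination terminal, delivery.
CIF price = 95952.54 − 748.94 − 277.12 = 94926.48

CIF price: CHF 94926.48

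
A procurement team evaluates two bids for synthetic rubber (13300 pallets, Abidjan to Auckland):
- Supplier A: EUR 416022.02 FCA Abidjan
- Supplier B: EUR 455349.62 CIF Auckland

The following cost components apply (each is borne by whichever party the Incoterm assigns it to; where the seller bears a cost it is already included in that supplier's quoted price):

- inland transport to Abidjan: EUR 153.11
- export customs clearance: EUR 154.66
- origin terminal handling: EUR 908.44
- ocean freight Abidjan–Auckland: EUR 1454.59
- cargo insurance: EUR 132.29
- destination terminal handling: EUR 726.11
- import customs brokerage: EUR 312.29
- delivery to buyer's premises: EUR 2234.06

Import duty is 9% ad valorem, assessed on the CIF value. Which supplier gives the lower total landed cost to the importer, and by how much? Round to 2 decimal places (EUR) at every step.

Supplier A (FCA):
CIF value = FCA price + origin terminal + freight + insurance = 416022.02 + 908.44 + 1454.59 + 132.29 = 418517.34
Import duty = 418517.34 × 9% = 37666.56
Buyer bears (A): 908.44 + 1454.59 + 132.29 + 726.11 + 312.29 + 2234.06 = 5767.78
Landed cost (A) = invoice 416022.02 + 5767.78 + duty 37666.56 = 459456.36
Supplier B (CIF):
The CIF price already equals the CIF value: 455349.62
Import duty = 455349.62 × 9% = 40981.47
Buyer bears (B): 726.11 + 312.29 + 2234.06 = 3272.46
Landed cost (B) = invoice 455349.62 + 3272.46 + duty 40981.47 = 499603.55
Difference = |459456.36 − 499603.55| = 40147.19

Supplier A is cheaper by EUR 40147.19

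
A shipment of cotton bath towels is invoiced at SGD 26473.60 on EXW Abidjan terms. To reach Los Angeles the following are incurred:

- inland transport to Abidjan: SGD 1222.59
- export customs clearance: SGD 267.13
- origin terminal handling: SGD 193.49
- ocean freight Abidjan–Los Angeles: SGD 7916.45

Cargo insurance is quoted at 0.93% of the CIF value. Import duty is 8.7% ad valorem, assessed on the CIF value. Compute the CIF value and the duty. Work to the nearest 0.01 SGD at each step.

Let C be the CIF value. C = EXW price + pre-shipment costs + freight + 0.93% × C
C − 0.93% × C = 26473.60 + 1222.59 + 267.13 + 193.49 + 7916.45
0.9907 × C = 36073.26
C = 36073.26 / 0.9907 = 36411.89
Insurance premium = 0.93% × 36411.89 = 338.63
Import duty = 36411.89 × 8.7% = 3167.83

CIF value: SGD 36411.89; import duty: SGD 3167.83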